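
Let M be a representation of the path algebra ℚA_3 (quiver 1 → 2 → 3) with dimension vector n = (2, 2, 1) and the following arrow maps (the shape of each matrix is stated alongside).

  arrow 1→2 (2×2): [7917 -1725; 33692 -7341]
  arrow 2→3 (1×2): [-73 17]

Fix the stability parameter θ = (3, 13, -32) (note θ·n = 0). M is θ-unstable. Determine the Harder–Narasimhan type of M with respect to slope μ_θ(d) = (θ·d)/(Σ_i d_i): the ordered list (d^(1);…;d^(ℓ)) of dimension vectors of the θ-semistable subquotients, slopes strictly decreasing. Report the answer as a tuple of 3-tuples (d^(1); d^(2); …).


Barcode: M ≅ I[1,2], I[1,3]. HN layers by μ_θ (3 steps, strictly decreasing):
  μ^(1)=13; μ^(2)=3; μ^(3)=-16/3

((0, 1, 0); (1, 0, 0); (1, 1, 1))


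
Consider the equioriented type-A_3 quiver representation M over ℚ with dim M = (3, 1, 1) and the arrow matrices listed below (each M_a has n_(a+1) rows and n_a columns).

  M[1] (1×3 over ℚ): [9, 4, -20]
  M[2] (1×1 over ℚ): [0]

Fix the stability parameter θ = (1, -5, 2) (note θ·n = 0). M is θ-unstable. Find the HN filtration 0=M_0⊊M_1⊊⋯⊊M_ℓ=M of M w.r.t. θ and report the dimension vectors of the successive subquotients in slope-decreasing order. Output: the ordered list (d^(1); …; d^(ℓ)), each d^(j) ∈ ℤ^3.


Interval decomposition of M: I[1,1]^2, I[1,2], I[3,3].
HN type (ℓ=3): μ^(1)=2; μ^(2)=1; μ^(3)=-2

((0, 0, 1); (2, 0, 0); (1, 1, 0))


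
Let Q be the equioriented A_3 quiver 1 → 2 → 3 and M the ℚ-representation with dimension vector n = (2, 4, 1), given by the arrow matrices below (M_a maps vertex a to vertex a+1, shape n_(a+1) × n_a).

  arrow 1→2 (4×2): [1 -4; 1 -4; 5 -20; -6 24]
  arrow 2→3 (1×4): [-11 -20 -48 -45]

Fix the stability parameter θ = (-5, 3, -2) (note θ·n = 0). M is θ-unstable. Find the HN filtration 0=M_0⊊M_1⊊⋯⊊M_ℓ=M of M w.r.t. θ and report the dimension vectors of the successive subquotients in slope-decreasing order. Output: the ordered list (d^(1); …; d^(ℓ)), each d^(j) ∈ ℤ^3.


Barcode: M ≅ I[1,1], I[1,3], I[2,2]^3. HN layers by μ_θ (3 steps, strictly decreasing):
  μ^(1)=3; μ^(2)=1/2; μ^(3)=-5

((0, 3, 0); (0, 1, 1); (2, 0, 0))


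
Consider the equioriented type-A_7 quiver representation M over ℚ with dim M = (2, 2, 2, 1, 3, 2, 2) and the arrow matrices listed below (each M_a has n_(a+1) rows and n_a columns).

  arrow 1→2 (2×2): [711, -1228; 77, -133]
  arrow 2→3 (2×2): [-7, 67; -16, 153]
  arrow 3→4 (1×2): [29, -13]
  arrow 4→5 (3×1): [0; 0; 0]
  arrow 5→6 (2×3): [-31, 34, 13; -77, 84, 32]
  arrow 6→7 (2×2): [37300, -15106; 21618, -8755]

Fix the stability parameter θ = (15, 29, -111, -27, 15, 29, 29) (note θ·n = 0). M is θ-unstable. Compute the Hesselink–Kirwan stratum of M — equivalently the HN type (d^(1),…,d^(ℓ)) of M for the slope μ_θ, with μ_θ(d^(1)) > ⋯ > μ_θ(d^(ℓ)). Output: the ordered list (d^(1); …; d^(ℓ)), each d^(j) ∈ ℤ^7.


Interval decomposition of M: I[1,3], I[1,4], I[5,5], I[5,7]^2.
HN type (ℓ=4): μ^(1)=29; μ^(2)=15; μ^(3)=-67/3; μ^(4)=-47/2

((0, 0, 0, 0, 0, 2, 2); (0, 0, 0, 0, 3, 0, 0); (1, 1, 1, 0, 0, 0, 0); (1, 1, 1, 1, 0, 0, 0))


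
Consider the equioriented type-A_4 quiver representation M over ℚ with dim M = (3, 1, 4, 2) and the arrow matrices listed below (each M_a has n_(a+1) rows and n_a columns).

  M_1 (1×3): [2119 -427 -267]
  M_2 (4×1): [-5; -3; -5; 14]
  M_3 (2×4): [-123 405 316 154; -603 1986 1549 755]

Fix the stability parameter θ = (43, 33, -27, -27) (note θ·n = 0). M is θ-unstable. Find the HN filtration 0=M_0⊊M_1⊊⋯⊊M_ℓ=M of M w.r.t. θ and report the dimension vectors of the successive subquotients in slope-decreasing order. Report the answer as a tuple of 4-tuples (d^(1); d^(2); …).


Barcode: M ≅ I[1,1]^2, I[1,4], I[3,3]^2, I[3,4]. HN layers by μ_θ (3 steps, strictly decreasing):
  μ^(1)=43; μ^(2)=11/2; μ^(3)=-27

((2, 0, 0, 0); (1, 1, 1, 1); (0, 0, 3, 1))


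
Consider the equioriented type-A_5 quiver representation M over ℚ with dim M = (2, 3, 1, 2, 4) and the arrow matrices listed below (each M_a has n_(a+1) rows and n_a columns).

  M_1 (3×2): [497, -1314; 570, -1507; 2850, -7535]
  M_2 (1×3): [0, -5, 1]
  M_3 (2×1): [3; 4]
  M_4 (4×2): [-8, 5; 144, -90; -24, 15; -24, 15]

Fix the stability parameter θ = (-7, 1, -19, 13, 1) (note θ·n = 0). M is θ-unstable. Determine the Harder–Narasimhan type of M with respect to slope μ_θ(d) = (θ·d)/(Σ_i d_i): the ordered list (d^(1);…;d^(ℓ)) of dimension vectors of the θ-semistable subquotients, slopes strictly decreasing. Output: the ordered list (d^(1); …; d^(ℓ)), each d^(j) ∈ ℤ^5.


Interval decomposition of M: I[1,2]^2, I[2,5], I[4,4], I[5,5]^3.
HN type (ℓ=5): μ^(1)=13; μ^(2)=7; μ^(3)=1; μ^(4)=-7; μ^(5)=-9

((0, 0, 0, 1, 0); (0, 0, 0, 1, 1); (0, 2, 0, 0, 3); (2, 0, 0, 0, 0); (0, 1, 1, 0, 0))


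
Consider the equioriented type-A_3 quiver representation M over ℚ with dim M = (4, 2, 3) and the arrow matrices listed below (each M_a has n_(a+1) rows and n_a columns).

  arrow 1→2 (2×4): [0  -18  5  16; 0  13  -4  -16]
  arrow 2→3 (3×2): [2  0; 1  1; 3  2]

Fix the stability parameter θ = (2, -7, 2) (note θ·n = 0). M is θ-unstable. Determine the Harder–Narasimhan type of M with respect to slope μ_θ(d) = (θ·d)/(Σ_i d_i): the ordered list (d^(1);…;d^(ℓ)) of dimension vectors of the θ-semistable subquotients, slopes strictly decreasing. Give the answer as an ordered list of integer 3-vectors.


Barcode: M ≅ I[1,1]^2, I[1,3]^2, I[3,3]. HN layers by μ_θ (2 steps, strictly decreasing):
  μ^(1)=2; μ^(2)=-5/2

((2, 0, 3); (2, 2, 0))


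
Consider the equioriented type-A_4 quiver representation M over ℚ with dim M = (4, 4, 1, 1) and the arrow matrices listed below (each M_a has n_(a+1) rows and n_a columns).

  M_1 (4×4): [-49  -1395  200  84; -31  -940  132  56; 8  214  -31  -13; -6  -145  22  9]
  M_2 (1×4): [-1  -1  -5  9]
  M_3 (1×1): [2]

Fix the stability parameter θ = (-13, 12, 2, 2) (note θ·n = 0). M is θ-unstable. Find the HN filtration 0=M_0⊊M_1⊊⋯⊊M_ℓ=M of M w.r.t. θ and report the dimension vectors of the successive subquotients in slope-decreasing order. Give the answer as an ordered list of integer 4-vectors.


Via rank(M_{q-1}∘⋯∘M_p): M ≅ I[1,2]^3, I[1,4].
μ_θ-semistable layers: μ^(1)=12; μ^(2)=16/3; μ^(3)=-13

((0, 3, 0, 0); (0, 1, 1, 1); (4, 0, 0, 0))


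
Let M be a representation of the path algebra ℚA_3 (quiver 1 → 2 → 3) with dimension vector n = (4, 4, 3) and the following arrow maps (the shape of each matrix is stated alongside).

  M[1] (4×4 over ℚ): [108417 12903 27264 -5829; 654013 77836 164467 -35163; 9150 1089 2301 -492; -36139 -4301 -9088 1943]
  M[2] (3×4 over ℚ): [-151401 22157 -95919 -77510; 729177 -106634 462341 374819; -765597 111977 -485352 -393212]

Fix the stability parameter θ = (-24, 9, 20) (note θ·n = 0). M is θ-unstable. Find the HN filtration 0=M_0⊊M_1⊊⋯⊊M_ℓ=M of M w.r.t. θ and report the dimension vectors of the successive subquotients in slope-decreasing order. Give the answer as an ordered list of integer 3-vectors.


Via rank(M_{q-1}∘⋯∘M_p): M ≅ I[1,1]^2, I[1,2], I[1,3], I[2,3]^2.
μ_θ-semistable layers: μ^(1)=20; μ^(2)=9; μ^(3)=-24

((0, 0, 3); (0, 4, 0); (4, 0, 0))


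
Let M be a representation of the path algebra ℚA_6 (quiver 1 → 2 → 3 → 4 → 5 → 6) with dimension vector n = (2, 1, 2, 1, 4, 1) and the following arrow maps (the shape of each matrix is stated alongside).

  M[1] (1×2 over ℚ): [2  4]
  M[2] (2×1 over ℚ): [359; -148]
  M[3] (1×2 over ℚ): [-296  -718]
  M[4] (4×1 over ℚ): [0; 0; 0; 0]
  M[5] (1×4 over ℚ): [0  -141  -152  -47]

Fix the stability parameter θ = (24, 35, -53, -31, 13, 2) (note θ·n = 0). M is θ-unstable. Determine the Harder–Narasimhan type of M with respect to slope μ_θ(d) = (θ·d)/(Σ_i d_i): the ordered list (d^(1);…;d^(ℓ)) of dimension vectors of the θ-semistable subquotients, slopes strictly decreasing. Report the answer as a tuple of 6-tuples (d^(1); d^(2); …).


Interval decomposition of M: I[1,1], I[1,3], I[3,4], I[5,5]^3, I[5,6].
HN type (ℓ=6): μ^(1)=24; μ^(2)=13; μ^(3)=15/2; μ^(4)=2; μ^(5)=-31; μ^(6)=-53

((1, 0, 0, 0, 0, 0); (0, 0, 0, 0, 3, 0); (0, 0, 0, 0, 1, 1); (1, 1, 1, 0, 0, 0); (0, 0, 0, 1, 0, 0); (0, 0, 1, 0, 0, 0))


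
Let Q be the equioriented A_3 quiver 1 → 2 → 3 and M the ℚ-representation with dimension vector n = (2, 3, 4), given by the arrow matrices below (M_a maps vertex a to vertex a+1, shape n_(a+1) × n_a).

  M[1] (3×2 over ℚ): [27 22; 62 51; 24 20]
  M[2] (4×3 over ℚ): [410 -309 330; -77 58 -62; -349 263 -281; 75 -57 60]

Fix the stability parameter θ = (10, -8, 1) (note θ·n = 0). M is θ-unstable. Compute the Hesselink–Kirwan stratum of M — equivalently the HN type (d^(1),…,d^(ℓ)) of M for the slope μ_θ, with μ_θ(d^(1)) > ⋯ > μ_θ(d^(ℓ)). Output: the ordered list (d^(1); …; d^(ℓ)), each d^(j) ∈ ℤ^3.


Via rank(M_{q-1}∘⋯∘M_p): M ≅ I[1,3]^2, I[2,3], I[3,3].
μ_θ-semistable layers: μ^(1)=1; μ^(2)=-8

((2, 2, 4); (0, 1, 0))


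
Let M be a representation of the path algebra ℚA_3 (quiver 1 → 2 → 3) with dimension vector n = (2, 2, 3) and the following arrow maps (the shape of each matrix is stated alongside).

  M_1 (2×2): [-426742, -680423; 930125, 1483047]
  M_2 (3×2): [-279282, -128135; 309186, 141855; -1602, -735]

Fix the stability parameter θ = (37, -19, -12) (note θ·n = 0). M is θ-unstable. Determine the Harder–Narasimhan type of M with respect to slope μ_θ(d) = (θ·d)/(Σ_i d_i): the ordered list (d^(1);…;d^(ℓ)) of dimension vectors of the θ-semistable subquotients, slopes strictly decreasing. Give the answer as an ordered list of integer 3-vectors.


Barcode: M ≅ I[1,2], I[1,3], I[3,3]^2. HN layers by μ_θ (3 steps, strictly decreasing):
  μ^(1)=9; μ^(2)=2; μ^(3)=-12

((1, 1, 0); (1, 1, 1); (0, 0, 2))


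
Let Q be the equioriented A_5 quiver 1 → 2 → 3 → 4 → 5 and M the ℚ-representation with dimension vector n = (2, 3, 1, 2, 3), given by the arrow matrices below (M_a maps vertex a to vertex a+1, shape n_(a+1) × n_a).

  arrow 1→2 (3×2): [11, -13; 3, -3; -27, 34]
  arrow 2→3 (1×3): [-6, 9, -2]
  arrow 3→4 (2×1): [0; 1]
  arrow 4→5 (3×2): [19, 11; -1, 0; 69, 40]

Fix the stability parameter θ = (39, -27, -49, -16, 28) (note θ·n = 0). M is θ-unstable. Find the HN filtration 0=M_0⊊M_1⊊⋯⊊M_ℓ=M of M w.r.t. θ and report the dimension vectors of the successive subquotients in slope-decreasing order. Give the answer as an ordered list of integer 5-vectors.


Via rank(M_{q-1}∘⋯∘M_p): M ≅ I[1,2], I[1,5], I[2,2], I[4,5], I[5,5].
μ_θ-semistable layers: μ^(1)=28; μ^(2)=6; μ^(3)=-53/4; μ^(4)=-16; μ^(5)=-27

((0, 0, 0, 0, 3); (1, 1, 0, 0, 0); (1, 1, 1, 1, 0); (0, 0, 0, 1, 0); (0, 1, 0, 0, 0))


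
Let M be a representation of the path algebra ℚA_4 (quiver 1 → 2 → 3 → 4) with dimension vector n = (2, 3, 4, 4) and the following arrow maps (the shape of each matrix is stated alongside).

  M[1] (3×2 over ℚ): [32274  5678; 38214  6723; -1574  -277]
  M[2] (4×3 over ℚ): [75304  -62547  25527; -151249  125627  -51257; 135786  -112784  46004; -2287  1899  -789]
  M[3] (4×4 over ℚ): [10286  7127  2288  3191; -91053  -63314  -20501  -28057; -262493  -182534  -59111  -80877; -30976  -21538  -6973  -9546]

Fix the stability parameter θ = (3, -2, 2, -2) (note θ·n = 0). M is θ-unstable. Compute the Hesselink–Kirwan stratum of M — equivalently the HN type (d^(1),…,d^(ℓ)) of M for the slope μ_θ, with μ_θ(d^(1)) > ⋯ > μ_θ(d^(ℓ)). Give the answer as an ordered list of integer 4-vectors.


Barcode: M ≅ I[1,3], I[1,4], I[2,2], I[3,4]^2, I[4,4]. HN layers by μ_θ (5 steps, strictly decreasing):
  μ^(1)=2; μ^(2)=1/2; μ^(3)=1/4; μ^(4)=0; μ^(5)=-2

((0, 0, 1, 0); (1, 1, 0, 0); (1, 1, 1, 1); (0, 0, 2, 2); (0, 1, 0, 1))


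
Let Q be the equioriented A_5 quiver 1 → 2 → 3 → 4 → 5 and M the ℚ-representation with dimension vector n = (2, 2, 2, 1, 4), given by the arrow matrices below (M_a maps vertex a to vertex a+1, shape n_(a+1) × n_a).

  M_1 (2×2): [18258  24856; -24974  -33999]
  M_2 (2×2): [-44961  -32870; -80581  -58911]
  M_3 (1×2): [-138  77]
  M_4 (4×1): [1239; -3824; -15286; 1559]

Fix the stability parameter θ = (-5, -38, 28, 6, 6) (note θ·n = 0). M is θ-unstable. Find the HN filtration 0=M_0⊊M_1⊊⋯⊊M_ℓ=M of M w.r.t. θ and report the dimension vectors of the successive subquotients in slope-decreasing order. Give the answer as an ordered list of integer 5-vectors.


Barcode: M ≅ I[1,3], I[1,5], I[5,5]^3. HN layers by μ_θ (4 steps, strictly decreasing):
  μ^(1)=28; μ^(2)=40/3; μ^(3)=6; μ^(4)=-43/2

((0, 0, 1, 0, 0); (0, 0, 1, 1, 1); (0, 0, 0, 0, 3); (2, 2, 0, 0, 0))


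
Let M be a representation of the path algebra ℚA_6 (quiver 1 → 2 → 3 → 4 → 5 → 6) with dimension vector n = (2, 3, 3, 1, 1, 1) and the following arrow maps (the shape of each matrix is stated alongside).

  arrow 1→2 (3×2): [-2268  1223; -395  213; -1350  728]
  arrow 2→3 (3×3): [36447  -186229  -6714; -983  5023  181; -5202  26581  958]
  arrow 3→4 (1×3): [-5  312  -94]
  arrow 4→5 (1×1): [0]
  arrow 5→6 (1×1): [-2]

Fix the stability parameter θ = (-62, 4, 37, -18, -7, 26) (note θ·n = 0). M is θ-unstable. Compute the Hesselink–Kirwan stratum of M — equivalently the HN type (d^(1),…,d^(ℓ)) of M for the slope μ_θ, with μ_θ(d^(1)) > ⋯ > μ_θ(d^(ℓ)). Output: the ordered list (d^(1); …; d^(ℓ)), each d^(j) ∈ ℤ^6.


Barcode: M ≅ I[1,3], I[1,4], I[2,3], I[5,6]. HN layers by μ_θ (6 steps, strictly decreasing):
  μ^(1)=37; μ^(2)=26; μ^(3)=19/2; μ^(4)=4; μ^(5)=-7; μ^(6)=-62

((0, 0, 2, 0, 0, 0); (0, 0, 0, 0, 0, 1); (0, 0, 1, 1, 0, 0); (0, 3, 0, 0, 0, 0); (0, 0, 0, 0, 1, 0); (2, 0, 0, 0, 0, 0))


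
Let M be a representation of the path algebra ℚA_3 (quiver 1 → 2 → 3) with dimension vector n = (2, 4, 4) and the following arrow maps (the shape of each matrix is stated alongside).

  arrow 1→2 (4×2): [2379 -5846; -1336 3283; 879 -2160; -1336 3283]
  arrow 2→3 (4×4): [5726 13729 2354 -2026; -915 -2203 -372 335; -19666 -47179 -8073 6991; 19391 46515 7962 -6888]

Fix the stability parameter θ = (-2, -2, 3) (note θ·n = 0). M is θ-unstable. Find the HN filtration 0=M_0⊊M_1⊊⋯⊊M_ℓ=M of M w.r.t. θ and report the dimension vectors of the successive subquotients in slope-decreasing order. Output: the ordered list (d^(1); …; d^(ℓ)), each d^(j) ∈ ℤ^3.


Interval decomposition of M: I[1,3]^2, I[2,3]^2.
HN type (ℓ=2): μ^(1)=3; μ^(2)=-2

((0, 0, 4); (2, 4, 0))


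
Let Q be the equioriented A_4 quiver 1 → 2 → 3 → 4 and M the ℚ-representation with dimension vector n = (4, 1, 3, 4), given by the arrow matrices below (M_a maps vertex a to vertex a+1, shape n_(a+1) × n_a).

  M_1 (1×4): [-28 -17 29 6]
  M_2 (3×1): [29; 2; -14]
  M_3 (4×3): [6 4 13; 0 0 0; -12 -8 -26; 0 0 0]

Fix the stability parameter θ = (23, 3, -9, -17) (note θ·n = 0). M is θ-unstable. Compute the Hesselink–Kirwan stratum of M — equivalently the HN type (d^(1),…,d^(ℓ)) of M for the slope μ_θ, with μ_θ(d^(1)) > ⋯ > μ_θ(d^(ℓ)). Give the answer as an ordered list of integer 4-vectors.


Barcode: M ≅ I[1,1]^3, I[1,3], I[3,3], I[3,4], I[4,4]^3. HN layers by μ_θ (5 steps, strictly decreasing):
  μ^(1)=23; μ^(2)=17/3; μ^(3)=-9; μ^(4)=-13; μ^(5)=-17

((3, 0, 0, 0); (1, 1, 1, 0); (0, 0, 1, 0); (0, 0, 1, 1); (0, 0, 0, 3))


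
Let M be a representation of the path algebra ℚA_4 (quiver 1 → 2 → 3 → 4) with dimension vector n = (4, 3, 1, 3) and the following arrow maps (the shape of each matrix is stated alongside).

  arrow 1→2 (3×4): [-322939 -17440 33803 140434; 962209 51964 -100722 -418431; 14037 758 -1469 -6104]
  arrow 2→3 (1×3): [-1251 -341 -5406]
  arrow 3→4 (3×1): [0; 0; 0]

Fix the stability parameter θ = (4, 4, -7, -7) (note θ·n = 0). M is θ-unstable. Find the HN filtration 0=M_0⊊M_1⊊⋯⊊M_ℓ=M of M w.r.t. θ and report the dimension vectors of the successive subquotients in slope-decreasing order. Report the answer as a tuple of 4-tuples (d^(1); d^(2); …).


Via rank(M_{q-1}∘⋯∘M_p): M ≅ I[1,1], I[1,2]^2, I[1,3], I[4,4]^3.
μ_θ-semistable layers: μ^(1)=4; μ^(2)=1/3; μ^(3)=-7

((3, 2, 0, 0); (1, 1, 1, 0); (0, 0, 0, 3))


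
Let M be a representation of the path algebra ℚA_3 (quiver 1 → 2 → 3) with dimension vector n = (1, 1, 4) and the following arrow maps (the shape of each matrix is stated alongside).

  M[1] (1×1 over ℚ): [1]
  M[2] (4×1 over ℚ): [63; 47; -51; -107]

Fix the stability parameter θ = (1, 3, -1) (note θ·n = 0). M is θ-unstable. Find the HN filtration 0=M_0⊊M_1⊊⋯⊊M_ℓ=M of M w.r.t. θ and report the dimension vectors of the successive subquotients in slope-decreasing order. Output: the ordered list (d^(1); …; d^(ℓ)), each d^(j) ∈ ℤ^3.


Interval decomposition of M: I[1,3], I[3,3]^3.
HN type (ℓ=2): μ^(1)=1; μ^(2)=-1

((1, 1, 1); (0, 0, 3))


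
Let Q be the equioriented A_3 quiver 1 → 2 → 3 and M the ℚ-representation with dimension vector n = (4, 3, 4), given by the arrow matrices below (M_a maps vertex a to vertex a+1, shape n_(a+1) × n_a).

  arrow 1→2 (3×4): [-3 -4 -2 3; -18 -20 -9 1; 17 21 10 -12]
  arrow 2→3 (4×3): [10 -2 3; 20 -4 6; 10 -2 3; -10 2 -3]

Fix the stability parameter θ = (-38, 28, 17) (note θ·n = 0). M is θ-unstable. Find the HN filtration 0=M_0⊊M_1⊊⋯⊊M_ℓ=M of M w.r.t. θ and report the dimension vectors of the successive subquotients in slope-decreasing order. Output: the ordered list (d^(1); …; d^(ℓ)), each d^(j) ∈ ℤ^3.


Via rank(M_{q-1}∘⋯∘M_p): M ≅ I[1,1], I[1,2]^2, I[1,3], I[3,3]^3.
μ_θ-semistable layers: μ^(1)=28; μ^(2)=45/2; μ^(3)=17; μ^(4)=-38

((0, 2, 0); (0, 1, 1); (0, 0, 3); (4, 0, 0))


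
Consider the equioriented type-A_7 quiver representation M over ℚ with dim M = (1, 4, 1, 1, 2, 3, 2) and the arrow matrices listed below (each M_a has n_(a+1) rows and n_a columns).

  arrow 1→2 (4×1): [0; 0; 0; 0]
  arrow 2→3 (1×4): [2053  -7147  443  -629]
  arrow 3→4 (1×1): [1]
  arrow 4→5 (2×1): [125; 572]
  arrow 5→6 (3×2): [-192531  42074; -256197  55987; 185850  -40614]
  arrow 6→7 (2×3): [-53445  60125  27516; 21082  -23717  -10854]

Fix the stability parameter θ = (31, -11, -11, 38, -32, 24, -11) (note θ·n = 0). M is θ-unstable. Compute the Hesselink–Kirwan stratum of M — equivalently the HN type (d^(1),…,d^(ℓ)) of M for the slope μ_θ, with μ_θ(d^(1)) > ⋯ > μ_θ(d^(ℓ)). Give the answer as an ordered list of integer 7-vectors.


Barcode: M ≅ I[1,1], I[2,2]^3, I[2,7], I[5,7], I[6,6]. HN layers by μ_θ (6 steps, strictly decreasing):
  μ^(1)=31; μ^(2)=24; μ^(3)=13/2; μ^(4)=3; μ^(5)=-11; μ^(6)=-32

((1, 0, 0, 0, 0, 0, 0); (0, 0, 0, 0, 0, 1, 0); (0, 0, 0, 0, 0, 2, 2); (0, 0, 0, 1, 1, 0, 0); (0, 4, 1, 0, 0, 0, 0); (0, 0, 0, 0, 1, 0, 0))


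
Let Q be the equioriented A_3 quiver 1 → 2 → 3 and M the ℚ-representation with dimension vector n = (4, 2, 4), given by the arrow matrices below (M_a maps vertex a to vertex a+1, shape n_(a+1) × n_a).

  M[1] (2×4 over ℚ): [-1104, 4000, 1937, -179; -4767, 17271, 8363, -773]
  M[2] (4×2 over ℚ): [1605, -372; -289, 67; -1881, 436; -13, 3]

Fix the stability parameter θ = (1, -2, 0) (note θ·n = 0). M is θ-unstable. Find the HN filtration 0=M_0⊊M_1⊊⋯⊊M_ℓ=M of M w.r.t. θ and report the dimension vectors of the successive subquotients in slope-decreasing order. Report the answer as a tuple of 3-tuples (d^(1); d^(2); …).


Barcode: M ≅ I[1,1]^2, I[1,3]^2, I[3,3]^2. HN layers by μ_θ (3 steps, strictly decreasing):
  μ^(1)=1; μ^(2)=0; μ^(3)=-1/2

((2, 0, 0); (0, 0, 4); (2, 2, 0))


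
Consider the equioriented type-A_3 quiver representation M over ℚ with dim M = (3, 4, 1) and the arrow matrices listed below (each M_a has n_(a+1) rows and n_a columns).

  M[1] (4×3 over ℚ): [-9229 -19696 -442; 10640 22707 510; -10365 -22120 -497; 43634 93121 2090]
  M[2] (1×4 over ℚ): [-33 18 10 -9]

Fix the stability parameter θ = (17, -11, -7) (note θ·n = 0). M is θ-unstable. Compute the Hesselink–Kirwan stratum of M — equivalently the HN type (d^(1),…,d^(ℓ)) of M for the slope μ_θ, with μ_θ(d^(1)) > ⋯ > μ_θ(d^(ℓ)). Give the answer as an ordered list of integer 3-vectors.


Barcode: M ≅ I[1,2]^2, I[1,3], I[2,2]. HN layers by μ_θ (3 steps, strictly decreasing):
  μ^(1)=3; μ^(2)=-1/3; μ^(3)=-11

((2, 2, 0); (1, 1, 1); (0, 1, 0))


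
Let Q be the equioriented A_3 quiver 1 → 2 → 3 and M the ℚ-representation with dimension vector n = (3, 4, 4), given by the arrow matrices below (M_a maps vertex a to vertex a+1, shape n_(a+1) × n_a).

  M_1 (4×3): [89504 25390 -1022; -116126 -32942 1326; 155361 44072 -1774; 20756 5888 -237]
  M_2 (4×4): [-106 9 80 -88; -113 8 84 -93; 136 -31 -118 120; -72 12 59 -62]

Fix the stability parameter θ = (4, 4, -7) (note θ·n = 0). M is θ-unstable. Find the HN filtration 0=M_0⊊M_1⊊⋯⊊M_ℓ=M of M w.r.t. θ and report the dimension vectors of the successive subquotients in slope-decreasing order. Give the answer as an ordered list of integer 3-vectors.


Interval decomposition of M: I[1,3]^3, I[2,3].
HN type (ℓ=2): μ^(1)=1/3; μ^(2)=-3/2

((3, 3, 3); (0, 1, 1))


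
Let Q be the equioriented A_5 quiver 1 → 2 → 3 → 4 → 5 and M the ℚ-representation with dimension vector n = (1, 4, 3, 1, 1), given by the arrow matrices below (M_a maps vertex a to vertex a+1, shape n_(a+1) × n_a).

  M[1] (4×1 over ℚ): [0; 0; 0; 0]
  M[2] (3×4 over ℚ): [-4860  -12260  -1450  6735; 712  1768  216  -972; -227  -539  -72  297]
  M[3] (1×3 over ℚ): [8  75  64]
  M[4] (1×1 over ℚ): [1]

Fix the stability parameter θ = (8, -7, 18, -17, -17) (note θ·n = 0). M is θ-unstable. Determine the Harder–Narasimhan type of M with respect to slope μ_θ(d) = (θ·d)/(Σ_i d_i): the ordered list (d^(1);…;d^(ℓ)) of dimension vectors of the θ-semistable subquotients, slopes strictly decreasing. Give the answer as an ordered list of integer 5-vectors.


Interval decomposition of M: I[1,1], I[2,2]^2, I[2,3], I[2,5], I[3,3].
HN type (ℓ=4): μ^(1)=18; μ^(2)=8; μ^(3)=-16/3; μ^(4)=-7

((0, 0, 2, 0, 0); (1, 0, 0, 0, 0); (0, 0, 1, 1, 1); (0, 4, 0, 0, 0))


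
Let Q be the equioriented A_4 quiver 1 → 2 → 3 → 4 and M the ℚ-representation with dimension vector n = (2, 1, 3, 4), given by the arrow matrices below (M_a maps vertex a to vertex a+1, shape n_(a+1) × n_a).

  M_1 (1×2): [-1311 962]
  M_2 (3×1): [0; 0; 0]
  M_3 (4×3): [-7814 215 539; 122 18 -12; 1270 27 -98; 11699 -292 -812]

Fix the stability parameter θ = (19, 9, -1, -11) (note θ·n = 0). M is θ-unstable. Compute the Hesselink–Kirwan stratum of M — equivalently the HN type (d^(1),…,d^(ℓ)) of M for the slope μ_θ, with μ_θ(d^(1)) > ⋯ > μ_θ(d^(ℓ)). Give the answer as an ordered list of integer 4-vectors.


Via rank(M_{q-1}∘⋯∘M_p): M ≅ I[1,1], I[1,2], I[3,4]^3, I[4,4].
μ_θ-semistable layers: μ^(1)=19; μ^(2)=14; μ^(3)=-6; μ^(4)=-11

((1, 0, 0, 0); (1, 1, 0, 0); (0, 0, 3, 3); (0, 0, 0, 1))


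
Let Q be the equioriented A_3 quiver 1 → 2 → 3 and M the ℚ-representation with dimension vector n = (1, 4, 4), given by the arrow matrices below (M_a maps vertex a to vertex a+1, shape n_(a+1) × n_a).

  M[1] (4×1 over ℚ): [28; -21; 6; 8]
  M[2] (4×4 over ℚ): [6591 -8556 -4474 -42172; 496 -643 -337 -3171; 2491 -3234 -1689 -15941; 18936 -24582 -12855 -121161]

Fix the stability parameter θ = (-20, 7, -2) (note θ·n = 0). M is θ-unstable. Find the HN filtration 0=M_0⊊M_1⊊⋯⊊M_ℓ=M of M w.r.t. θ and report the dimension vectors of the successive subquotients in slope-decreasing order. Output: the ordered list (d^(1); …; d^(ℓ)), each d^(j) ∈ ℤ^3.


Interval decomposition of M: I[1,3], I[2,2], I[2,3]^2, I[3,3].
HN type (ℓ=4): μ^(1)=7; μ^(2)=5/2; μ^(3)=-2; μ^(4)=-20

((0, 1, 0); (0, 3, 3); (0, 0, 1); (1, 0, 0))


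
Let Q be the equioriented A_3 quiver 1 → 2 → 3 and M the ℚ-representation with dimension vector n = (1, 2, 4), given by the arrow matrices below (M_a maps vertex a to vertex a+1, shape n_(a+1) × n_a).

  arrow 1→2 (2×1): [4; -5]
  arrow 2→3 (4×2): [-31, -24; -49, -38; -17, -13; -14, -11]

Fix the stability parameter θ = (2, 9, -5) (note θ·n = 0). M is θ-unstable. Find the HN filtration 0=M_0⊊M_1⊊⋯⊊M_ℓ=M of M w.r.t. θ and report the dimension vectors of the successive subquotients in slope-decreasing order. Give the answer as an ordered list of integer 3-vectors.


Via rank(M_{q-1}∘⋯∘M_p): M ≅ I[1,3], I[2,3], I[3,3]^2.
μ_θ-semistable layers: μ^(1)=2; μ^(2)=-5

((1, 2, 2); (0, 0, 2))


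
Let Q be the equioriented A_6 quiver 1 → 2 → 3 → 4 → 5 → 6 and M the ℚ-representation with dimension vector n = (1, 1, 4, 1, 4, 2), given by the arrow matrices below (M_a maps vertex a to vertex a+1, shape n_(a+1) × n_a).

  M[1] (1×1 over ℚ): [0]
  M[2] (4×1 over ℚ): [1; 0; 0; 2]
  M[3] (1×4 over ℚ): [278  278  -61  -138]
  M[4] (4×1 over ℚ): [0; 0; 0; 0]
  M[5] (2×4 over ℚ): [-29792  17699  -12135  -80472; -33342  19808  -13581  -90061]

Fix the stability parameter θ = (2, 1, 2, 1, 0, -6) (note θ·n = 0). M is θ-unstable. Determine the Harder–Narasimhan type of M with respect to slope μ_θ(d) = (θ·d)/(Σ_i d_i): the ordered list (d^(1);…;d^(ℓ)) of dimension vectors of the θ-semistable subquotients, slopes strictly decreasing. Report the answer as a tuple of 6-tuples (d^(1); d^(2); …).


Via rank(M_{q-1}∘⋯∘M_p): M ≅ I[1,1], I[2,4], I[3,3]^3, I[5,5]^2, I[5,6]^2.
μ_θ-semistable layers: μ^(1)=2; μ^(2)=3/2; μ^(3)=1; μ^(4)=0; μ^(5)=-3

((1, 0, 3, 0, 0, 0); (0, 0, 1, 1, 0, 0); (0, 1, 0, 0, 0, 0); (0, 0, 0, 0, 2, 0); (0, 0, 0, 0, 2, 2))


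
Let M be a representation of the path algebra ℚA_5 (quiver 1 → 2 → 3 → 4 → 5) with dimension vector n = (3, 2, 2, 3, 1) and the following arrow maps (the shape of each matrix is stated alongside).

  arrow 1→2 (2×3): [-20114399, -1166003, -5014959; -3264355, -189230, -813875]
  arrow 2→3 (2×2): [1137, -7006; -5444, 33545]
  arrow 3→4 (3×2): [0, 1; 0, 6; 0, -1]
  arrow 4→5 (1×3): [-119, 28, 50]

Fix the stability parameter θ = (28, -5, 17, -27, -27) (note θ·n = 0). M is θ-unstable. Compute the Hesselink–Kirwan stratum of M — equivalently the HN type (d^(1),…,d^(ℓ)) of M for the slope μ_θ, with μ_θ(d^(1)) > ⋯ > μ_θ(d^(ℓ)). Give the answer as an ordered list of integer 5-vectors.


Interval decomposition of M: I[1,1], I[1,3], I[1,5], I[4,4]^2.
HN type (ℓ=5): μ^(1)=28; μ^(2)=17; μ^(3)=23/2; μ^(4)=-14/5; μ^(5)=-27

((1, 0, 0, 0, 0); (0, 0, 1, 0, 0); (1, 1, 0, 0, 0); (1, 1, 1, 1, 1); (0, 0, 0, 2, 0))


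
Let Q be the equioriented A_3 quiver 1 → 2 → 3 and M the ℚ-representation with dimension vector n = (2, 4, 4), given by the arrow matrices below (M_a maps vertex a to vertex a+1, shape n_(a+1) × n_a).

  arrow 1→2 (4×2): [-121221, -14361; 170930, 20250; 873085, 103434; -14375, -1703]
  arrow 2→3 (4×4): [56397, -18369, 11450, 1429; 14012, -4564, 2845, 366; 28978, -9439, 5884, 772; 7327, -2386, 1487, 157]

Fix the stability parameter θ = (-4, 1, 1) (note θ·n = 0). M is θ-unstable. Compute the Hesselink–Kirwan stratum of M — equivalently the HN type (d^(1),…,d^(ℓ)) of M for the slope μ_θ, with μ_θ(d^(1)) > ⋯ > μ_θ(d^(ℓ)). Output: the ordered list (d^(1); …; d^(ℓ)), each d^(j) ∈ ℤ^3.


Via rank(M_{q-1}∘⋯∘M_p): M ≅ I[1,3]^2, I[2,3]^2.
μ_θ-semistable layers: μ^(1)=1; μ^(2)=-4

((0, 4, 4); (2, 0, 0))


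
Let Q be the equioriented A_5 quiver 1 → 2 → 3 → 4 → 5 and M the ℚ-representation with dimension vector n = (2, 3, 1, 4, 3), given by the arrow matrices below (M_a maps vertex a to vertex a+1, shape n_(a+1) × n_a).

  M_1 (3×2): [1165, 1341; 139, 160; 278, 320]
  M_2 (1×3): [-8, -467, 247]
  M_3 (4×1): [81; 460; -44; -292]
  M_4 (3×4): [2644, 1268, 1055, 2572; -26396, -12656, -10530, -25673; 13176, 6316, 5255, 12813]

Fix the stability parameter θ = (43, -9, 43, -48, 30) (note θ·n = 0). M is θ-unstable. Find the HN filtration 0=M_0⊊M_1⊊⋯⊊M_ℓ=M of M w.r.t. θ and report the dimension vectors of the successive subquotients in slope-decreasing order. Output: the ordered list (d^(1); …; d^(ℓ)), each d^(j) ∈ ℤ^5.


Interval decomposition of M: I[1,2], I[1,4], I[2,2], I[4,4], I[4,5]^2, I[5,5].
HN type (ℓ=5): μ^(1)=30; μ^(2)=17; μ^(3)=29/4; μ^(4)=-9; μ^(5)=-48

((0, 0, 0, 0, 3); (1, 1, 0, 0, 0); (1, 1, 1, 1, 0); (0, 1, 0, 0, 0); (0, 0, 0, 3, 0))


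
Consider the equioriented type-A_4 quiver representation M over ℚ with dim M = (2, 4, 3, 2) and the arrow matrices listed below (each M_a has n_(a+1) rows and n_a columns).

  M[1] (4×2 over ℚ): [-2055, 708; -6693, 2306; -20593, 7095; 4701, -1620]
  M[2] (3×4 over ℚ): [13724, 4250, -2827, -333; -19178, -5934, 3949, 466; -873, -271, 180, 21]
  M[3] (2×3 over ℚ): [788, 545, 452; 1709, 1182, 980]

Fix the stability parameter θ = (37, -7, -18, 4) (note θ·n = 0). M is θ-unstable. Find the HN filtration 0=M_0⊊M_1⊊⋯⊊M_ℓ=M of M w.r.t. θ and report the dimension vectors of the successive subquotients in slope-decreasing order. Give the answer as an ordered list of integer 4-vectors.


Barcode: M ≅ I[1,4]^2, I[2,2], I[2,3]. HN layers by μ_θ (3 steps, strictly decreasing):
  μ^(1)=4; μ^(2)=-7; μ^(3)=-25/2

((2, 2, 2, 2); (0, 1, 0, 0); (0, 1, 1, 0))


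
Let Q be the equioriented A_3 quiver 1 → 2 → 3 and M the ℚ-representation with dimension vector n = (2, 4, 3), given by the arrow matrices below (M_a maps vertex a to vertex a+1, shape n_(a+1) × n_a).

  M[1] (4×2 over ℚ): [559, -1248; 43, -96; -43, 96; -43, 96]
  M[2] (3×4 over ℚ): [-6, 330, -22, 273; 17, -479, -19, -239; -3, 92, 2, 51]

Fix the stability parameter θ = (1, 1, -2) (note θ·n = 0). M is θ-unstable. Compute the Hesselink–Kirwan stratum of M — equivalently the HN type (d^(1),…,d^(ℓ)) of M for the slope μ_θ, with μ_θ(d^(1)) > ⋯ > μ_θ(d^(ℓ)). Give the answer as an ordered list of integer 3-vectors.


Interval decomposition of M: I[1,1], I[1,3], I[2,2], I[2,3]^2.
HN type (ℓ=3): μ^(1)=1; μ^(2)=0; μ^(3)=-1/2

((1, 1, 0); (1, 1, 1); (0, 2, 2))


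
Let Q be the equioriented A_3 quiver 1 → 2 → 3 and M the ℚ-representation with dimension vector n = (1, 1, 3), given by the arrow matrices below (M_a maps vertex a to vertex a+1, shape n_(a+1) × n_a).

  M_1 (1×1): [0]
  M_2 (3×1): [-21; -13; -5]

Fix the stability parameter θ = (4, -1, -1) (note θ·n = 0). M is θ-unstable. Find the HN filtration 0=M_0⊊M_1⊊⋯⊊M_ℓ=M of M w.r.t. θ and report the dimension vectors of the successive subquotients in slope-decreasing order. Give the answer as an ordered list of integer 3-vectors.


Via rank(M_{q-1}∘⋯∘M_p): M ≅ I[1,1], I[2,3], I[3,3]^2.
μ_θ-semistable layers: μ^(1)=4; μ^(2)=-1

((1, 0, 0); (0, 1, 3))


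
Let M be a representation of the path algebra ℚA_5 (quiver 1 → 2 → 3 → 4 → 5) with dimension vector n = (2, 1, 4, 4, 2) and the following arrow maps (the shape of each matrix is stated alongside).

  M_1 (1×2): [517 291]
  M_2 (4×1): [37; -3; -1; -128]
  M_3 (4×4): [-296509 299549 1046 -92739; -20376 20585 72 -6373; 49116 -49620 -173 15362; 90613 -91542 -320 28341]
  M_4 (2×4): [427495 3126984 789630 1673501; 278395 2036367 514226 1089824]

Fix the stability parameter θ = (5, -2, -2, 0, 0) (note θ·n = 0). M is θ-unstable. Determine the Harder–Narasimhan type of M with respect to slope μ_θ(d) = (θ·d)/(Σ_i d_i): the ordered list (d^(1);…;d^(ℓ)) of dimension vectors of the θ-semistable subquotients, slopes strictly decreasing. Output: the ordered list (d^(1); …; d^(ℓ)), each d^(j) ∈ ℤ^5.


Via rank(M_{q-1}∘⋯∘M_p): M ≅ I[1,1], I[1,5], I[3,4]^2, I[3,5].
μ_θ-semistable layers: μ^(1)=5; μ^(2)=1/5; μ^(3)=0; μ^(4)=-2

((1, 0, 0, 0, 0); (1, 1, 1, 1, 1); (0, 0, 0, 3, 1); (0, 0, 3, 0, 0))


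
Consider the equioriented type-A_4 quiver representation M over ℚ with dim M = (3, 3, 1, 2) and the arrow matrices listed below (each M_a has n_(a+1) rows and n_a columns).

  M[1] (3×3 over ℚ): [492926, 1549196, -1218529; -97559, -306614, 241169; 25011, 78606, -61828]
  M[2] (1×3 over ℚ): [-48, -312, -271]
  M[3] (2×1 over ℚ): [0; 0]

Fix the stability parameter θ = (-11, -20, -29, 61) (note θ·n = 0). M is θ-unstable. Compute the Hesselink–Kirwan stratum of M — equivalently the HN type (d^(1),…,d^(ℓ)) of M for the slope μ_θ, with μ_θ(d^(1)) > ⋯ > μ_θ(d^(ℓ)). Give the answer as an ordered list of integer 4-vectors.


Interval decomposition of M: I[1,1], I[1,2], I[1,3], I[2,2], I[4,4]^2.
HN type (ℓ=4): μ^(1)=61; μ^(2)=-11; μ^(3)=-31/2; μ^(4)=-20

((0, 0, 0, 2); (1, 0, 0, 0); (1, 1, 0, 0); (1, 2, 1, 0))


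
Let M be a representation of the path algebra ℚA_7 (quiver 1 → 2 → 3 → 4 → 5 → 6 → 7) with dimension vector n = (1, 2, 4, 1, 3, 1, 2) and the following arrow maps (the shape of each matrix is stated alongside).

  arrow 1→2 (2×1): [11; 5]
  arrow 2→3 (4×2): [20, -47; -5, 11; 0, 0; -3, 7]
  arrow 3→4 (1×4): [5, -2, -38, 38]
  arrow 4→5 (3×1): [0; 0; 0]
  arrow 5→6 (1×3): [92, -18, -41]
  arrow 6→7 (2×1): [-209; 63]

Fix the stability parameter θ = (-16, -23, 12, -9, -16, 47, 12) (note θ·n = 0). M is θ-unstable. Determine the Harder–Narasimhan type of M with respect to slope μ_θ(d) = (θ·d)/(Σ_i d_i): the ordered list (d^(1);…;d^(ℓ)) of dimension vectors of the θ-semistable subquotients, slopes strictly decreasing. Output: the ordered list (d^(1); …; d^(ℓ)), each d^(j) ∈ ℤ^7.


Barcode: M ≅ I[1,4], I[2,3], I[3,3]^2, I[5,5]^2, I[5,7], I[7,7]. HN layers by μ_θ (6 steps, strictly decreasing):
  μ^(1)=59/2; μ^(2)=12; μ^(3)=3/2; μ^(4)=-16; μ^(5)=-39/2; μ^(6)=-23

((0, 0, 0, 0, 0, 1, 1); (0, 0, 3, 0, 0, 0, 1); (0, 0, 1, 1, 0, 0, 0); (0, 0, 0, 0, 3, 0, 0); (1, 1, 0, 0, 0, 0, 0); (0, 1, 0, 0, 0, 0, 0))


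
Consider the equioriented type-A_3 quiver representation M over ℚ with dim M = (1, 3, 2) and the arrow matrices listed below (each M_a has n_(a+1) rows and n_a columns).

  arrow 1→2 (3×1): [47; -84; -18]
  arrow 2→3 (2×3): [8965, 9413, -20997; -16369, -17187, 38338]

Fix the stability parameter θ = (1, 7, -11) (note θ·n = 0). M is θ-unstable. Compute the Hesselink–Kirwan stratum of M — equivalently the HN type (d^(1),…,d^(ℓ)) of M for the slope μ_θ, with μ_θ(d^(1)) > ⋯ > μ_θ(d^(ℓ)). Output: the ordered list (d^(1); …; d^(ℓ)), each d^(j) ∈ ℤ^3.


Barcode: M ≅ I[1,3], I[2,2], I[2,3]. HN layers by μ_θ (3 steps, strictly decreasing):
  μ^(1)=7; μ^(2)=-1; μ^(3)=-2

((0, 1, 0); (1, 1, 1); (0, 1, 1))


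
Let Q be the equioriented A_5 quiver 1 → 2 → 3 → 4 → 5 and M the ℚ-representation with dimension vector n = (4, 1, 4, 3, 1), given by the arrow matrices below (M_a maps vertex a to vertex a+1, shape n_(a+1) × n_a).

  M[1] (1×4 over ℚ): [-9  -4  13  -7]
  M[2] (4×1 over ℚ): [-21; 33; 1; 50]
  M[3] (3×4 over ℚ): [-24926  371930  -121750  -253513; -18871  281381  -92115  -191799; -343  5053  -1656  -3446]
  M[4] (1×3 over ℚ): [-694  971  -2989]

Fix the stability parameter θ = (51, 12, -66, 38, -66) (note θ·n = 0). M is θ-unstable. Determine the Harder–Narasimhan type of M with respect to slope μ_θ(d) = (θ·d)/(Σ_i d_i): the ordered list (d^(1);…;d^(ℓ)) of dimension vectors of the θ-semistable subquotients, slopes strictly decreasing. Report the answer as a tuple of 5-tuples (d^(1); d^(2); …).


Barcode: M ≅ I[1,1]^3, I[1,5], I[3,3], I[3,4]^2. HN layers by μ_θ (4 steps, strictly decreasing):
  μ^(1)=51; μ^(2)=38; μ^(3)=-31/5; μ^(4)=-66

((3, 0, 0, 0, 0); (0, 0, 0, 2, 0); (1, 1, 1, 1, 1); (0, 0, 3, 0, 0))


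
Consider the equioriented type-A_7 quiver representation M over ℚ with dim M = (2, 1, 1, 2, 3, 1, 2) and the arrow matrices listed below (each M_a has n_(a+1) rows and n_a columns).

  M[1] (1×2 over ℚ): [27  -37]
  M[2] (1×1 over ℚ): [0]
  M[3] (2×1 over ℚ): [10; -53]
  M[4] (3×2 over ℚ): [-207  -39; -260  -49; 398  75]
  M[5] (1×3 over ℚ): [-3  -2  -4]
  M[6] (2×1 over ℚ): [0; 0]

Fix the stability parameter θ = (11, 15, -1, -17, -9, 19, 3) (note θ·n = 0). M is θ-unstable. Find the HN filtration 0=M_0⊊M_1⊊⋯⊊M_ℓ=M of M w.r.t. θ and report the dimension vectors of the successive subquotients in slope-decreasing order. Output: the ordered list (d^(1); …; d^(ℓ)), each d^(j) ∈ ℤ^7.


Via rank(M_{q-1}∘⋯∘M_p): M ≅ I[1,1], I[1,2], I[3,6], I[4,5], I[5,5], I[7,7]^2.
μ_θ-semistable layers: μ^(1)=19; μ^(2)=15; μ^(3)=11; μ^(4)=3; μ^(5)=-9; μ^(6)=-17

((0, 0, 0, 0, 0, 1, 0); (0, 1, 0, 0, 0, 0, 0); (2, 0, 0, 0, 0, 0, 0); (0, 0, 0, 0, 0, 0, 2); (0, 0, 1, 1, 3, 0, 0); (0, 0, 0, 1, 0, 0, 0))


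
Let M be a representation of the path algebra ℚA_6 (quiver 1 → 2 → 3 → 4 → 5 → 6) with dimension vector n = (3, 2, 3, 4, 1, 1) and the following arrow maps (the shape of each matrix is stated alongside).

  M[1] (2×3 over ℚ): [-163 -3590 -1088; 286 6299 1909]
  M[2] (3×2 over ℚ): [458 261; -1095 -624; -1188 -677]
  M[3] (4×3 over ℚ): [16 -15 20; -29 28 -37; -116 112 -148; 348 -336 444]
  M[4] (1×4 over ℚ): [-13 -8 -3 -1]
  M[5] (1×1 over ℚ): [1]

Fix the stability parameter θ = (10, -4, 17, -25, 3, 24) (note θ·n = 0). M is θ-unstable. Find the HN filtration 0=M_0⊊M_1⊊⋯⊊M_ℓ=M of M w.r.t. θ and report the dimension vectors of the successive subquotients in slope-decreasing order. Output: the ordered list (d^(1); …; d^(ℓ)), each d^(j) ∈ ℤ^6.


Interval decomposition of M: I[1,1], I[1,3], I[1,6], I[3,4], I[4,4]^2.
HN type (ℓ=7): μ^(1)=24; μ^(2)=17; μ^(3)=10; μ^(4)=3; μ^(5)=-1/2; μ^(6)=-4; μ^(7)=-25

((0, 0, 0, 0, 0, 1); (0, 0, 1, 0, 0, 0); (1, 0, 0, 0, 0, 0); (1, 1, 0, 0, 1, 0); (1, 1, 1, 1, 0, 0); (0, 0, 1, 1, 0, 0); (0, 0, 0, 2, 0, 0))


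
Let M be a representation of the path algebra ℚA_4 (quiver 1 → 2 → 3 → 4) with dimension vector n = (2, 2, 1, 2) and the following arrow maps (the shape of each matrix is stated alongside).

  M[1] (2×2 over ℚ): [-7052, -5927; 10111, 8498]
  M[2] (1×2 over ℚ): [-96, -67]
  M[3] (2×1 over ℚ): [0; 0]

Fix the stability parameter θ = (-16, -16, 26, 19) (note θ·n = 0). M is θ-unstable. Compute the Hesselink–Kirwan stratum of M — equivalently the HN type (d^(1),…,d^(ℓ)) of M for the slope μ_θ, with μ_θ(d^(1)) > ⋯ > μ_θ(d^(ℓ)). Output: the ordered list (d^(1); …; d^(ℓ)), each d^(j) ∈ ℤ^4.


Via rank(M_{q-1}∘⋯∘M_p): M ≅ I[1,2], I[1,3], I[4,4]^2.
μ_θ-semistable layers: μ^(1)=26; μ^(2)=19; μ^(3)=-16

((0, 0, 1, 0); (0, 0, 0, 2); (2, 2, 0, 0))


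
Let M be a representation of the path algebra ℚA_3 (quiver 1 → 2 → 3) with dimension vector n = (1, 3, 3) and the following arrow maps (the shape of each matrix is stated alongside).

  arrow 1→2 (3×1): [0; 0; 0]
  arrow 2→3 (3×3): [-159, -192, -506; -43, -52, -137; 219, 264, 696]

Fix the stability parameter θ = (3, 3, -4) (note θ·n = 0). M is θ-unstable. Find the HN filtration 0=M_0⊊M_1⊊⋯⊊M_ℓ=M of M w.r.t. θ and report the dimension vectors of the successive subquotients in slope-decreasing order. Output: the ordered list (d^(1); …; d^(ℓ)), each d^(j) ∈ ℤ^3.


Interval decomposition of M: I[1,1], I[2,2], I[2,3]^2, I[3,3].
HN type (ℓ=3): μ^(1)=3; μ^(2)=-1/2; μ^(3)=-4

((1, 1, 0); (0, 2, 2); (0, 0, 1))


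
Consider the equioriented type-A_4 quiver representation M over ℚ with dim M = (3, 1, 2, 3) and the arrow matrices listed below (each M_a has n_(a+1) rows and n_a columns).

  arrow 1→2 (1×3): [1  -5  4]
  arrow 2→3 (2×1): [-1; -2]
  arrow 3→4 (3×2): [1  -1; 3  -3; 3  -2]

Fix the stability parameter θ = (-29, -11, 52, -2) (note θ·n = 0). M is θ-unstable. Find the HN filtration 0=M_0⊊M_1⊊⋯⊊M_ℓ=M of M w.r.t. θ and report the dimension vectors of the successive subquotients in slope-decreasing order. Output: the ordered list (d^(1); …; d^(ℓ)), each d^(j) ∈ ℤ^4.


Via rank(M_{q-1}∘⋯∘M_p): M ≅ I[1,1]^2, I[1,4], I[3,4], I[4,4].
μ_θ-semistable layers: μ^(1)=25; μ^(2)=-2; μ^(3)=-11; μ^(4)=-29

((0, 0, 2, 2); (0, 0, 0, 1); (0, 1, 0, 0); (3, 0, 0, 0))
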